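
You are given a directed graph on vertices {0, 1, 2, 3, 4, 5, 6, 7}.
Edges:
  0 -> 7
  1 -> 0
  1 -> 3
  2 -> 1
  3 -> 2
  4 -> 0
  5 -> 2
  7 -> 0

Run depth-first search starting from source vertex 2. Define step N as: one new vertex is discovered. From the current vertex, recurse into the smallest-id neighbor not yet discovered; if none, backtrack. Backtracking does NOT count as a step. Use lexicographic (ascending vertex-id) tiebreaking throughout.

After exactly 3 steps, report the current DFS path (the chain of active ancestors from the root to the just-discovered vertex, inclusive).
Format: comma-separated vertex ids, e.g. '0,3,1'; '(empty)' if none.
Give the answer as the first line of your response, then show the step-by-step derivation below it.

2,1,0

step 1: discover 2; path=2; order=2
step 2: discover 1; path=2>1; order=2,1
step 3: discover 0; path=2>1>0; order=2,1,0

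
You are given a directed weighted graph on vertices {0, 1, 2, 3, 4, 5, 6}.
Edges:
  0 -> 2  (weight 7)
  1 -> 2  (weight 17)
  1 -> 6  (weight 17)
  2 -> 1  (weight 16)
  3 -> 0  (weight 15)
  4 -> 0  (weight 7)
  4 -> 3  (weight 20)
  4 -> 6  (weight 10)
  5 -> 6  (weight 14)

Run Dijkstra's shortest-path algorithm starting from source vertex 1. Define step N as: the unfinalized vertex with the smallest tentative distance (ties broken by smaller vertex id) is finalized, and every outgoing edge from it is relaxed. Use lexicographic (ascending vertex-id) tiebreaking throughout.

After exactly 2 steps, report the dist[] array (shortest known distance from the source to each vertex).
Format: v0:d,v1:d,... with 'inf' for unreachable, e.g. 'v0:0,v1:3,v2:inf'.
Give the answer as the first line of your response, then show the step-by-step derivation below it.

v0:inf,v1:0,v2:17,v3:inf,v4:inf,v5:inf,v6:17

step 1: dist = v0:inf,v1:0,v2:17,v3:inf,v4:inf,v5:inf,v6:17
step 2: dist = v0:inf,v1:0,v2:17,v3:inf,v4:inf,v5:inf,v6:17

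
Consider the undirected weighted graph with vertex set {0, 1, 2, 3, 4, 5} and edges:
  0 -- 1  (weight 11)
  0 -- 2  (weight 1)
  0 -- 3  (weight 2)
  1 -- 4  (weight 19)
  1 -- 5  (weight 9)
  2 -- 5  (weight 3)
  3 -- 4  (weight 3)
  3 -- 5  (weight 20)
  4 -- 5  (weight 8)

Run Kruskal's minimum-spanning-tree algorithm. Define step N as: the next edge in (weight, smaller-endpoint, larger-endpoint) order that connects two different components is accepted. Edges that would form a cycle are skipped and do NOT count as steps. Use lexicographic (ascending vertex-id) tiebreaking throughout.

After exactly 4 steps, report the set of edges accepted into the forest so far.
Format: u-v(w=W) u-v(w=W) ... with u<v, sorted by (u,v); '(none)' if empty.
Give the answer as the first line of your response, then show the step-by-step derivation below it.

0-2(w=1) 0-3(w=2) 2-5(w=3) 3-4(w=3)

step 1: add edge 0-2 (w=1); MST = {0-2(w=1)}
step 2: add edge 0-3 (w=2); MST = {0-2(w=1) 0-3(w=2)}
step 3: add edge 2-5 (w=3); MST = {0-2(w=1) 0-3(w=2) 2-5(w=3)}
step 4: add edge 3-4 (w=3); MST = {0-2(w=1) 0-3(w=2) 2-5(w=3) 3-4(w=3)}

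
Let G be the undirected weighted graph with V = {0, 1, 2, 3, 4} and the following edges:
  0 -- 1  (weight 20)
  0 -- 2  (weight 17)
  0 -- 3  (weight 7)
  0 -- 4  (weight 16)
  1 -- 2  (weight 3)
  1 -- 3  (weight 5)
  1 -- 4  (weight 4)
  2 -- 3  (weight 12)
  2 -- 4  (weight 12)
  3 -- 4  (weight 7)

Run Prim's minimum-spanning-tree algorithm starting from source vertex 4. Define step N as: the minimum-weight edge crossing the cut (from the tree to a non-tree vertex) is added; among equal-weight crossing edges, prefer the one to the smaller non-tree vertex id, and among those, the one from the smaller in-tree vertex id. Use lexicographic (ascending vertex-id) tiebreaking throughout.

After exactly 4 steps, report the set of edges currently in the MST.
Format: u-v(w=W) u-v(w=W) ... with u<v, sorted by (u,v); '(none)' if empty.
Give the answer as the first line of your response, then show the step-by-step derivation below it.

0-3(w=7) 1-2(w=3) 1-3(w=5) 1-4(w=4)

step 1: add edge 1-4 (w=4); MST = {1-4(w=4)}
step 2: add edge 1-2 (w=3); MST = {1-2(w=3) 1-4(w=4)}
step 3: add edge 1-3 (w=5); MST = {1-2(w=3) 1-3(w=5) 1-4(w=4)}
step 4: add edge 0-3 (w=7); MST = {0-3(w=7) 1-2(w=3) 1-3(w=5) 1-4(w=4)}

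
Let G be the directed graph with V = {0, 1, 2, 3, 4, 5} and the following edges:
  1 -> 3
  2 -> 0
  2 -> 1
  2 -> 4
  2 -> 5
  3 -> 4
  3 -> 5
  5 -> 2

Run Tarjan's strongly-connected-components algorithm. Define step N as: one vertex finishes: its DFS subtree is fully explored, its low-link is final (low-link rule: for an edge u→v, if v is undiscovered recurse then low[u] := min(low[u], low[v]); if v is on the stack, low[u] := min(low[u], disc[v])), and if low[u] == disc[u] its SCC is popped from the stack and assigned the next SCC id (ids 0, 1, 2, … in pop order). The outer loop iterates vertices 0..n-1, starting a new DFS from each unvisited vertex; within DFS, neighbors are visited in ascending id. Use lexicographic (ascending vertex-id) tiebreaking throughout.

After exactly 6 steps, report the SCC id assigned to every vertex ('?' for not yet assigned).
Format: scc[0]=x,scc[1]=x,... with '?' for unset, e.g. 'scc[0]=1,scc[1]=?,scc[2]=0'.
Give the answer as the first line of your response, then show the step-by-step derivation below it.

scc[0]=0,scc[1]=2,scc[2]=2,scc[3]=2,scc[4]=1,scc[5]=2

step 1: low=(low[0]=0,low[1]=?,low[2]=?,low[3]=?,low[4]=?,low[5]=?); scc=(scc[0]=0,scc[1]=?,scc[2]=?,scc[3]=?,scc[4]=?,scc[5]=?)
step 2: low=(low[0]=0,low[1]=1,low[2]=?,low[3]=2,low[4]=3,low[5]=?); scc=(scc[0]=0,scc[1]=?,scc[2]=?,scc[3]=?,scc[4]=1,scc[5]=?)
step 3: low=(low[0]=0,low[1]=1,low[2]=1,low[3]=2,low[4]=3,low[5]=4); scc=(scc[0]=0,scc[1]=?,scc[2]=?,scc[3]=?,scc[4]=1,scc[5]=?)
step 4: low=(low[0]=0,low[1]=1,low[2]=1,low[3]=2,low[4]=3,low[5]=1); scc=(scc[0]=0,scc[1]=?,scc[2]=?,scc[3]=?,scc[4]=1,scc[5]=?)
step 5: low=(low[0]=0,low[1]=1,low[2]=1,low[3]=1,low[4]=3,low[5]=1); scc=(scc[0]=0,scc[1]=?,scc[2]=?,scc[3]=?,scc[4]=1,scc[5]=?)
step 6: low=(low[0]=0,low[1]=1,low[2]=1,low[3]=1,low[4]=3,low[5]=1); scc=(scc[0]=0,scc[1]=2,scc[2]=2,scc[3]=2,scc[4]=1,scc[5]=2)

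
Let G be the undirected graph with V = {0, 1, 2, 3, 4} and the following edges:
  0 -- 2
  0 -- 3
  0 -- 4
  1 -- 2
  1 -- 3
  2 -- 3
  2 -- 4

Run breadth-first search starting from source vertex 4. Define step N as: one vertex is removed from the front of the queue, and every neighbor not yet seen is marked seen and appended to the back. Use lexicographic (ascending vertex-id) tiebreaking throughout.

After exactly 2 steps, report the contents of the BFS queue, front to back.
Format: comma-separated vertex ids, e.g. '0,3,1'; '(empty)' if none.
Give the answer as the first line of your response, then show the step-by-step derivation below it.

2,3

step 1: dequeue 4; queue=[0,2]; order=4
step 2: dequeue 0; queue=[2,3]; order=4,0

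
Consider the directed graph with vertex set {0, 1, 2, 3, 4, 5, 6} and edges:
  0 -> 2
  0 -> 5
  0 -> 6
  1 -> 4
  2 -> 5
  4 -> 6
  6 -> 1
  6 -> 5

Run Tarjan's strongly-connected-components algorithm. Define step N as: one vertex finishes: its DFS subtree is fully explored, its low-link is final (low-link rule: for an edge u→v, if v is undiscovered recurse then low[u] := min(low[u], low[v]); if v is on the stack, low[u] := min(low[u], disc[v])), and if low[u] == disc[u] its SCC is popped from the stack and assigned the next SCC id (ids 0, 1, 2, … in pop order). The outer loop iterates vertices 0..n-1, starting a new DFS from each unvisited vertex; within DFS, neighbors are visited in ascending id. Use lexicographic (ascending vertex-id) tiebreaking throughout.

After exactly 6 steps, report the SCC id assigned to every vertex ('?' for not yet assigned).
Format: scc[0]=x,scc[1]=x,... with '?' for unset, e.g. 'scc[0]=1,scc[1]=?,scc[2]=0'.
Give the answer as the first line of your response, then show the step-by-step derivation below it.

scc[0]=3,scc[1]=2,scc[2]=1,scc[3]=?,scc[4]=2,scc[5]=0,scc[6]=2

step 1: low=(low[0]=0,low[1]=?,low[2]=1,low[3]=?,low[4]=?,low[5]=2,low[6]=?); scc=(scc[0]=?,scc[1]=?,scc[2]=?,scc[3]=?,scc[4]=?,scc[5]=0,scc[6]=?)
step 2: low=(low[0]=0,low[1]=?,low[2]=1,low[3]=?,low[4]=?,low[5]=2,low[6]=?); scc=(scc[0]=?,scc[1]=?,scc[2]=1,scc[3]=?,scc[4]=?,scc[5]=0,scc[6]=?)
step 3: low=(low[0]=0,low[1]=4,low[2]=1,low[3]=?,low[4]=3,low[5]=2,low[6]=3); scc=(scc[0]=?,scc[1]=?,scc[2]=1,scc[3]=?,scc[4]=?,scc[5]=0,scc[6]=?)
step 4: low=(low[0]=0,low[1]=3,low[2]=1,low[3]=?,low[4]=3,low[5]=2,low[6]=3); scc=(scc[0]=?,scc[1]=?,scc[2]=1,scc[3]=?,scc[4]=?,scc[5]=0,scc[6]=?)
step 5: low=(low[0]=0,low[1]=3,low[2]=1,low[3]=?,low[4]=3,low[5]=2,low[6]=3); scc=(scc[0]=?,scc[1]=2,scc[2]=1,scc[3]=?,scc[4]=2,scc[5]=0,scc[6]=2)
step 6: low=(low[0]=0,low[1]=3,low[2]=1,low[3]=?,low[4]=3,low[5]=2,low[6]=3); scc=(scc[0]=3,scc[1]=2,scc[2]=1,scc[3]=?,scc[4]=2,scc[5]=0,scc[6]=2)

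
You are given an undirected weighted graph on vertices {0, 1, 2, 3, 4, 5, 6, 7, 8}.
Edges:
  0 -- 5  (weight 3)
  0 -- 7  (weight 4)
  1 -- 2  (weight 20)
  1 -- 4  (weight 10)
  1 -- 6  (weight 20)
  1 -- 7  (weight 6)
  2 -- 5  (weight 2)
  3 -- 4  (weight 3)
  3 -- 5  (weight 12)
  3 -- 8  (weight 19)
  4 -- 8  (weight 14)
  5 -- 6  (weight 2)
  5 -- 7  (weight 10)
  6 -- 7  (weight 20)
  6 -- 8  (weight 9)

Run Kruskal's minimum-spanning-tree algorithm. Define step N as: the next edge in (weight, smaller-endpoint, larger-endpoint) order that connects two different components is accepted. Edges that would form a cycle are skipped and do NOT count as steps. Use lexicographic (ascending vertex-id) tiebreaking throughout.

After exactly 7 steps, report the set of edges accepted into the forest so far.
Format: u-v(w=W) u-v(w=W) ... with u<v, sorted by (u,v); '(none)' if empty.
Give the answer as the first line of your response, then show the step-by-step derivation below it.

0-5(w=3) 0-7(w=4) 1-7(w=6) 2-5(w=2) 3-4(w=3) 5-6(w=2) 6-8(w=9)

step 1: add edge 2-5 (w=2); MST = {2-5(w=2)}
step 2: add edge 5-6 (w=2); MST = {2-5(w=2) 5-6(w=2)}
step 3: add edge 0-5 (w=3); MST = {0-5(w=3) 2-5(w=2) 5-6(w=2)}
step 4: add edge 3-4 (w=3); MST = {0-5(w=3) 2-5(w=2) 3-4(w=3) 5-6(w=2)}
step 5: add edge 0-7 (w=4); MST = {0-5(w=3) 0-7(w=4) 2-5(w=2) 3-4(w=3) 5-6(w=2)}
step 6: add edge 1-7 (w=6); MST = {0-5(w=3) 0-7(w=4) 1-7(w=6) 2-5(w=2) 3-4(w=3) 5-6(w=2)}
step 7: add edge 6-8 (w=9); MST = {0-5(w=3) 0-7(w=4) 1-7(w=6) 2-5(w=2) 3-4(w=3) 5-6(w=2) 6-8(w=9)}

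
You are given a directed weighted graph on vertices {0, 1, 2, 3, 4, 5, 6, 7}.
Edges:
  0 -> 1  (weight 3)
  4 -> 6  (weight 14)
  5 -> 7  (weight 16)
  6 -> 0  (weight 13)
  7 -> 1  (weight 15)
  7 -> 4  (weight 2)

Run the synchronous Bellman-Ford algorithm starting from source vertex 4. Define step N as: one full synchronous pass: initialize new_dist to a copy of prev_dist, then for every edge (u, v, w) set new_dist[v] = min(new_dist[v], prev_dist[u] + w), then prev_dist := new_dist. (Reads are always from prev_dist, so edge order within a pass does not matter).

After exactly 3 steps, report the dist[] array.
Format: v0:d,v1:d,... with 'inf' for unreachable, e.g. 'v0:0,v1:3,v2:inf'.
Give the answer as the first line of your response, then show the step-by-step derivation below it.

v0:27,v1:30,v2:inf,v3:inf,v4:0,v5:inf,v6:14,v7:inf

step 1: dist = v0:inf,v1:inf,v2:inf,v3:inf,v4:0,v5:inf,v6:14,v7:inf
step 2: dist = v0:27,v1:inf,v2:inf,v3:inf,v4:0,v5:inf,v6:14,v7:inf
step 3: dist = v0:27,v1:30,v2:inf,v3:inf,v4:0,v5:inf,v6:14,v7:inf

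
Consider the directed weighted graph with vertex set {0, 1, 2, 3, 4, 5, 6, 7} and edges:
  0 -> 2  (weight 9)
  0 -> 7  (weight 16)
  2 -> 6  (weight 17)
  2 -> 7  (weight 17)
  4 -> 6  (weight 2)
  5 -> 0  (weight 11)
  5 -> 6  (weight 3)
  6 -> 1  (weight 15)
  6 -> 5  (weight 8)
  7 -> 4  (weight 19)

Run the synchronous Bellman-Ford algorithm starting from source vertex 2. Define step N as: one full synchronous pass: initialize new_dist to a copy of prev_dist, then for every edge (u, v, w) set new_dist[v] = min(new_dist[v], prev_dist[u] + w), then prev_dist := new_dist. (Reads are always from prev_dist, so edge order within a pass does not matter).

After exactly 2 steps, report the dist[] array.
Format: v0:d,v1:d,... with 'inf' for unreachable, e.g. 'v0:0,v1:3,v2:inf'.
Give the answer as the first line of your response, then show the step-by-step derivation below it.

v0:inf,v1:32,v2:0,v3:inf,v4:36,v5:25,v6:17,v7:17

step 1: dist = v0:inf,v1:inf,v2:0,v3:inf,v4:inf,v5:inf,v6:17,v7:17
step 2: dist = v0:inf,v1:32,v2:0,v3:inf,v4:36,v5:25,v6:17,v7:17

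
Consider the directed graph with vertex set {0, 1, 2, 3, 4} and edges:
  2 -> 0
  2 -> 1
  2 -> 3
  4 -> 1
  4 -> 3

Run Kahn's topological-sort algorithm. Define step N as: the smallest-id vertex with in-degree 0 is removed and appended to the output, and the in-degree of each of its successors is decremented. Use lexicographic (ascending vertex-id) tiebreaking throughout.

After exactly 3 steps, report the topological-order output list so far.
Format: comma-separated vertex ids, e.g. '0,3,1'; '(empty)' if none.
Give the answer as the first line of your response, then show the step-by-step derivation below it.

2,0,4

step 1: output 2; order=[2]; indeg=(0,1,0,1,0)
step 2: output 0; order=[2,0]; indeg=(0,1,0,1,0)
step 3: output 4; order=[2,0,4]; indeg=(0,0,0,0,0)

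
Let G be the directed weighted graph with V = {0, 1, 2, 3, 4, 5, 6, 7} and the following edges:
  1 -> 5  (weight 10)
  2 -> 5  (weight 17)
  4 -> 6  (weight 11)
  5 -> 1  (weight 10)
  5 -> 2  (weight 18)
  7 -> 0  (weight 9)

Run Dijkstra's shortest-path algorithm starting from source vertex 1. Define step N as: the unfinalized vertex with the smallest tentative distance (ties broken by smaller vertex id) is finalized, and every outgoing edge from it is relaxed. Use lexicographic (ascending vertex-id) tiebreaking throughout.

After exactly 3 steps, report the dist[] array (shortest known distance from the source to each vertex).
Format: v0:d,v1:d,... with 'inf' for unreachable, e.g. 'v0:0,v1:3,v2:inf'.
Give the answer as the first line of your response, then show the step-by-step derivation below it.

v0:inf,v1:0,v2:28,v3:inf,v4:inf,v5:10,v6:inf,v7:inf

step 1: dist = v0:inf,v1:0,v2:inf,v3:inf,v4:inf,v5:10,v6:inf,v7:inf
step 2: dist = v0:inf,v1:0,v2:28,v3:inf,v4:inf,v5:10,v6:inf,v7:inf
step 3: dist = v0:inf,v1:0,v2:28,v3:inf,v4:inf,v5:10,v6:inf,v7:inf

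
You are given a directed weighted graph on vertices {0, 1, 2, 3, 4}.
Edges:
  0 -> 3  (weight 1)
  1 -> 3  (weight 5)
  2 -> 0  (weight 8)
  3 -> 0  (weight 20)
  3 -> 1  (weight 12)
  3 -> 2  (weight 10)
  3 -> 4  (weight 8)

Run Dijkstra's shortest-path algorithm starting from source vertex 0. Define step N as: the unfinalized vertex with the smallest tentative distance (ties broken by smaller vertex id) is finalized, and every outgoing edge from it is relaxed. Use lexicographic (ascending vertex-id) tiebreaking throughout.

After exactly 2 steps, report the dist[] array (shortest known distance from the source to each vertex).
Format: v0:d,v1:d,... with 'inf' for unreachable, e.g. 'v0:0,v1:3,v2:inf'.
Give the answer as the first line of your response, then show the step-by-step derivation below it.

v0:0,v1:13,v2:11,v3:1,v4:9

step 1: dist = v0:0,v1:inf,v2:inf,v3:1,v4:inf
step 2: dist = v0:0,v1:13,v2:11,v3:1,v4:9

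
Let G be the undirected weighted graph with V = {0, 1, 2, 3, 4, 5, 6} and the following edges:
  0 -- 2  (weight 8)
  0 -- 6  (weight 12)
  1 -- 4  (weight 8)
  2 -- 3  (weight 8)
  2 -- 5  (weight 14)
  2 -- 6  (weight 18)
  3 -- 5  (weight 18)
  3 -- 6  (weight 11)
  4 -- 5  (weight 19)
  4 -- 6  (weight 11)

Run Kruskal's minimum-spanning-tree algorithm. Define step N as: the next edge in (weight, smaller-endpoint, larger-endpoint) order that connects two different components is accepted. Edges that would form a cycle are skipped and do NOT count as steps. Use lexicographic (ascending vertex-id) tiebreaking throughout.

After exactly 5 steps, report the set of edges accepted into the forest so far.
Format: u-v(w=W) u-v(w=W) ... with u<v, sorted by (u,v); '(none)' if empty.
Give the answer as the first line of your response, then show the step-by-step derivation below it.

0-2(w=8) 1-4(w=8) 2-3(w=8) 3-6(w=11) 4-6(w=11)

step 1: add edge 0-2 (w=8); MST = {0-2(w=8)}
step 2: add edge 1-4 (w=8); MST = {0-2(w=8) 1-4(w=8)}
step 3: add edge 2-3 (w=8); MST = {0-2(w=8) 1-4(w=8) 2-3(w=8)}
step 4: add edge 3-6 (w=11); MST = {0-2(w=8) 1-4(w=8) 2-3(w=8) 3-6(w=11)}
step 5: add edge 4-6 (w=11); MST = {0-2(w=8) 1-4(w=8) 2-3(w=8) 3-6(w=11) 4-6(w=11)}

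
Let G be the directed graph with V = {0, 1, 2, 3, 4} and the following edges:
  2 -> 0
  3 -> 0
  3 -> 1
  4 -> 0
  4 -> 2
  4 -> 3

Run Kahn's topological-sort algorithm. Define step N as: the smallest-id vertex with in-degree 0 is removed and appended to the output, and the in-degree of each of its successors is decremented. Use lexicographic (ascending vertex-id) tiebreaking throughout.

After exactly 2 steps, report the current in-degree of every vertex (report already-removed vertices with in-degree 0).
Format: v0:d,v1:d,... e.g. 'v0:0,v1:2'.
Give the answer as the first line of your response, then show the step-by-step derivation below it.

v0:1,v1:1,v2:0,v3:0,v4:0

step 1: output 4; order=[4]; indeg=(2,1,0,0,0)
step 2: output 2; order=[4,2]; indeg=(1,1,0,0,0)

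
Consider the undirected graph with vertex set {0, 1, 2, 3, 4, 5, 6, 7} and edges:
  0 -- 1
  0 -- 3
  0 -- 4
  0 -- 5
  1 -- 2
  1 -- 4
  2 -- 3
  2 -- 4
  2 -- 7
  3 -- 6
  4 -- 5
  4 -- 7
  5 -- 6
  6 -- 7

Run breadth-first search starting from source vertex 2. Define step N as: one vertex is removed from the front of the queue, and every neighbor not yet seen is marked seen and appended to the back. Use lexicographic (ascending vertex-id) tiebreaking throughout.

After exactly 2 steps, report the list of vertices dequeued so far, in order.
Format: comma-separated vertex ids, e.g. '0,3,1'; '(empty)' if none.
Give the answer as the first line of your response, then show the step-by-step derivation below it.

2,1

step 1: dequeue 2; queue=[1,3,4,7]; order=2
step 2: dequeue 1; queue=[3,4,7,0]; order=2,1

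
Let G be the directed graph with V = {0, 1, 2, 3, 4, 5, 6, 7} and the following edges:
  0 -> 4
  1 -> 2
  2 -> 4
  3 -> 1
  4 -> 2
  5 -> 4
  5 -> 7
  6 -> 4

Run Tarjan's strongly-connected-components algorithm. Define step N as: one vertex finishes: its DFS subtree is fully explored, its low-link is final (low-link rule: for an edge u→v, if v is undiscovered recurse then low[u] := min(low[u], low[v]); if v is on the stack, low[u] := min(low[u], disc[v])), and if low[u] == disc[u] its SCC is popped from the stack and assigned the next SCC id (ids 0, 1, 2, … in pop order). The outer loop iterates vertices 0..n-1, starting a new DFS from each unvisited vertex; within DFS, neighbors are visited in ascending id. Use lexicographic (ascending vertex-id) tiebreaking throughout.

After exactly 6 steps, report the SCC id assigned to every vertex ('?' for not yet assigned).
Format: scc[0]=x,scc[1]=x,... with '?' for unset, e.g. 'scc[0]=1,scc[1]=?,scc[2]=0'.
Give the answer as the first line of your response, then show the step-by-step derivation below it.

scc[0]=1,scc[1]=2,scc[2]=0,scc[3]=3,scc[4]=0,scc[5]=?,scc[6]=?,scc[7]=4

step 1: low=(low[0]=0,low[1]=?,low[2]=1,low[3]=?,low[4]=1,low[5]=?,low[6]=?,low[7]=?); scc=(scc[0]=?,scc[1]=?,scc[2]=?,scc[3]=?,scc[4]=?,scc[5]=?,scc[6]=?,scc[7]=?)
step 2: low=(low[0]=0,low[1]=?,low[2]=1,low[3]=?,low[4]=1,low[5]=?,low[6]=?,low[7]=?); scc=(scc[0]=?,scc[1]=?,scc[2]=0,scc[3]=?,scc[4]=0,scc[5]=?,scc[6]=?,scc[7]=?)
step 3: low=(low[0]=0,low[1]=?,low[2]=1,low[3]=?,low[4]=1,low[5]=?,low[6]=?,low[7]=?); scc=(scc[0]=1,scc[1]=?,scc[2]=0,scc[3]=?,scc[4]=0,scc[5]=?,scc[6]=?,scc[7]=?)
step 4: low=(low[0]=0,low[1]=3,low[2]=1,low[3]=?,low[4]=1,low[5]=?,low[6]=?,low[7]=?); scc=(scc[0]=1,scc[1]=2,scc[2]=0,scc[3]=?,scc[4]=0,scc[5]=?,scc[6]=?,scc[7]=?)
step 5: low=(low[0]=0,low[1]=3,low[2]=1,low[3]=4,low[4]=1,low[5]=?,low[6]=?,low[7]=?); scc=(scc[0]=1,scc[1]=2,scc[2]=0,scc[3]=3,scc[4]=0,scc[5]=?,scc[6]=?,scc[7]=?)
step 6: low=(low[0]=0,low[1]=3,low[2]=1,low[3]=4,low[4]=1,low[5]=5,low[6]=?,low[7]=6); scc=(scc[0]=1,scc[1]=2,scc[2]=0,scc[3]=3,scc[4]=0,scc[5]=?,scc[6]=?,scc[7]=4)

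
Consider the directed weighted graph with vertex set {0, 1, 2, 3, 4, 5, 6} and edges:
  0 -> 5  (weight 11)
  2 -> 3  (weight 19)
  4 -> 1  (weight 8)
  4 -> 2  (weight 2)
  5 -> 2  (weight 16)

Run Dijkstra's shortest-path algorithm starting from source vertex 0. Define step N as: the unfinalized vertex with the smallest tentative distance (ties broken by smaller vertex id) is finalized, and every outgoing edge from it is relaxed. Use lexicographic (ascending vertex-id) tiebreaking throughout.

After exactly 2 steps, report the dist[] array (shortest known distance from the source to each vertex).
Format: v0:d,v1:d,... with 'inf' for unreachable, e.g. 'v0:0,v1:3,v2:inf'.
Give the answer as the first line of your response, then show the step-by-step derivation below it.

v0:0,v1:inf,v2:27,v3:inf,v4:inf,v5:11,v6:inf

step 1: dist = v0:0,v1:inf,v2:inf,v3:inf,v4:inf,v5:11,v6:inf
step 2: dist = v0:0,v1:inf,v2:27,v3:inf,v4:inf,v5:11,v6:inf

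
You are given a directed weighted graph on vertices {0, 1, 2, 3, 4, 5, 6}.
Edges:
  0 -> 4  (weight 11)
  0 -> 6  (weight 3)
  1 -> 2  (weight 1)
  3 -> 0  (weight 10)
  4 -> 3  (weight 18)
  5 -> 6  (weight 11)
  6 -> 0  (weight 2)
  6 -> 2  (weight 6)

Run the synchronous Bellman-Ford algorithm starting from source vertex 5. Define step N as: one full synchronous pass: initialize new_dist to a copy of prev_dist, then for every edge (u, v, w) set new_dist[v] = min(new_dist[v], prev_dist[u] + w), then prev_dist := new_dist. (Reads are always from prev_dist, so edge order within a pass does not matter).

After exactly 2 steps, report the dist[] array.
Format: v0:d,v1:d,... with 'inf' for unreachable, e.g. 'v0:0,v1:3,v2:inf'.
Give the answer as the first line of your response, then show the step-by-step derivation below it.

v0:13,v1:inf,v2:17,v3:inf,v4:inf,v5:0,v6:11

step 1: dist = v0:inf,v1:inf,v2:inf,v3:inf,v4:inf,v5:0,v6:11
step 2: dist = v0:13,v1:inf,v2:17,v3:inf,v4:inf,v5:0,v6:11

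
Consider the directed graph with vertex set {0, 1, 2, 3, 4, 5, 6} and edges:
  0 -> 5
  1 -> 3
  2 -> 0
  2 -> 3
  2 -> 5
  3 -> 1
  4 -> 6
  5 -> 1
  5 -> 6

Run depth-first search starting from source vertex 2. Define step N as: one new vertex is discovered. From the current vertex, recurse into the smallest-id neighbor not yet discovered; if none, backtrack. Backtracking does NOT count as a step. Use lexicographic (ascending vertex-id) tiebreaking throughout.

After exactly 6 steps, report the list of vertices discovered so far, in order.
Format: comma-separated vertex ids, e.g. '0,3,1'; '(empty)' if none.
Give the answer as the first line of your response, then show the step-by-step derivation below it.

2,0,5,1,3,6

step 1: discover 2; path=2; order=2
step 2: discover 0; path=2>0; order=2,0
step 3: discover 5; path=2>0>5; order=2,0,5
step 4: discover 1; path=2>0>5>1; order=2,0,5,1
step 5: discover 3; path=2>0>5>1>3; order=2,0,5,1,3
step 6: discover 6; path=2>0>5>6; order=2,0,5,1,3,6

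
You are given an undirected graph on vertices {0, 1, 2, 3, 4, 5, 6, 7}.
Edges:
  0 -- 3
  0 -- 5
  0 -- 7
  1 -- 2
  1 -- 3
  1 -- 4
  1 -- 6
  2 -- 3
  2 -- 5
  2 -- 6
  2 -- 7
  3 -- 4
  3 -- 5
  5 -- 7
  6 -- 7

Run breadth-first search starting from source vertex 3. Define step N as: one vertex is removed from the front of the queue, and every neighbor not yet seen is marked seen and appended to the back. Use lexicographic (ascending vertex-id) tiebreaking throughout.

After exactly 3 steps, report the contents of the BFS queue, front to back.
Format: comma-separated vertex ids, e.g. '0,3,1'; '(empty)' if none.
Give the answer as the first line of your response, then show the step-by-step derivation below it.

2,4,5,7,6

step 1: dequeue 3; queue=[0,1,2,4,5]; order=3
step 2: dequeue 0; queue=[1,2,4,5,7]; order=3,0
step 3: dequeue 1; queue=[2,4,5,7,6]; order=3,0,1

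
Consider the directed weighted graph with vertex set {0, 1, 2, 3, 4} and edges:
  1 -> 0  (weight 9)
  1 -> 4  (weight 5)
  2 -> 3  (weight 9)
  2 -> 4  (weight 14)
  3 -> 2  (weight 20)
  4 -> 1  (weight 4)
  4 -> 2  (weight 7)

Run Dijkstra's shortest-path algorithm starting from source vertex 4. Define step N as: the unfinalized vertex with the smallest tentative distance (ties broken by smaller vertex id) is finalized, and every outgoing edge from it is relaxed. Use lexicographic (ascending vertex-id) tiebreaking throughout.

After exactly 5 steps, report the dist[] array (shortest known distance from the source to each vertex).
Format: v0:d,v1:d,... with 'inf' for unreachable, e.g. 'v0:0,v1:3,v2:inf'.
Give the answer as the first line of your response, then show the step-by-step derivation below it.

v0:13,v1:4,v2:7,v3:16,v4:0

step 1: dist = v0:inf,v1:4,v2:7,v3:inf,v4:0
step 2: dist = v0:13,v1:4,v2:7,v3:inf,v4:0
step 3: dist = v0:13,v1:4,v2:7,v3:16,v4:0
step 4: dist = v0:13,v1:4,v2:7,v3:16,v4:0
step 5: dist = v0:13,v1:4,v2:7,v3:16,v4:0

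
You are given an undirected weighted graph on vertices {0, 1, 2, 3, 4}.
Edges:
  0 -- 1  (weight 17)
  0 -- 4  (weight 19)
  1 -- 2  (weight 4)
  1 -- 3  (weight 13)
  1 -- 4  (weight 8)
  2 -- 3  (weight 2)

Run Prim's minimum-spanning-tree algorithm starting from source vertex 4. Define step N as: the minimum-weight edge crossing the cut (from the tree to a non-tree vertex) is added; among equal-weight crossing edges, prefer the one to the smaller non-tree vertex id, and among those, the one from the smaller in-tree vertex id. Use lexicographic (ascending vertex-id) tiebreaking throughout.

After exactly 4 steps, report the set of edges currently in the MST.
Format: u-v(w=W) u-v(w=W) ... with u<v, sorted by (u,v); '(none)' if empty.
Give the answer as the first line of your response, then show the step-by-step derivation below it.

0-1(w=17) 1-2(w=4) 1-4(w=8) 2-3(w=2)

step 1: add edge 1-4 (w=8); MST = {1-4(w=8)}
step 2: add edge 1-2 (w=4); MST = {1-2(w=4) 1-4(w=8)}
step 3: add edge 2-3 (w=2); MST = {1-2(w=4) 1-4(w=8) 2-3(w=2)}
step 4: add edge 0-1 (w=17); MST = {0-1(w=17) 1-2(w=4) 1-4(w=8) 2-3(w=2)}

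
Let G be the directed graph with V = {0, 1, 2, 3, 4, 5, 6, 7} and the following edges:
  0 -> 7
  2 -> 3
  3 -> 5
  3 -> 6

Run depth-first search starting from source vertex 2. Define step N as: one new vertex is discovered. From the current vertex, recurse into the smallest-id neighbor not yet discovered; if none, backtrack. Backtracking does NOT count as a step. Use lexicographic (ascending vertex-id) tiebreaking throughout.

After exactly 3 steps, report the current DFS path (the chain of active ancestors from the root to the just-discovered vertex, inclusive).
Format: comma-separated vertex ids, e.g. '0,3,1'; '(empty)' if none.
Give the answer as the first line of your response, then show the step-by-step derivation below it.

2,3,5

step 1: discover 2; path=2; order=2
step 2: discover 3; path=2>3; order=2,3
step 3: discover 5; path=2>3>5; order=2,3,5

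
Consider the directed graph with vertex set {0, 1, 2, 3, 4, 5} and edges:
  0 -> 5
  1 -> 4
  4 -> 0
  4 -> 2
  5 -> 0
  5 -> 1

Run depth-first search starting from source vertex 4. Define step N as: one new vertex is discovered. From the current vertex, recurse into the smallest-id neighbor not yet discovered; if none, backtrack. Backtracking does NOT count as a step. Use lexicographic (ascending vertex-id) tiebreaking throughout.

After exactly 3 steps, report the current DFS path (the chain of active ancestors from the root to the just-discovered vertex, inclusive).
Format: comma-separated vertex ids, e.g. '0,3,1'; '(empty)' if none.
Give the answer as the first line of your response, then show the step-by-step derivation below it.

4,0,5

step 1: discover 4; path=4; order=4
step 2: discover 0; path=4>0; order=4,0
step 3: discover 5; path=4>0>5; order=4,0,5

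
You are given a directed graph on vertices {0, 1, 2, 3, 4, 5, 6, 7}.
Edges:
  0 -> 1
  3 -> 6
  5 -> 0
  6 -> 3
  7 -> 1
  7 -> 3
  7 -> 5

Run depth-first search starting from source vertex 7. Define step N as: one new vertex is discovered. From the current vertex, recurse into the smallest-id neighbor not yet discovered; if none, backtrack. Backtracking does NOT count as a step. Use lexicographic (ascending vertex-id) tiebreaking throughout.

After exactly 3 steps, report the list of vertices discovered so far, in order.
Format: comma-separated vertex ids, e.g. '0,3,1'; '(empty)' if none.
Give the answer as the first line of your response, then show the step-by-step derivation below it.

7,1,3

step 1: discover 7; path=7; order=7
step 2: discover 1; path=7>1; order=7,1
step 3: discover 3; path=7>3; order=7,1,3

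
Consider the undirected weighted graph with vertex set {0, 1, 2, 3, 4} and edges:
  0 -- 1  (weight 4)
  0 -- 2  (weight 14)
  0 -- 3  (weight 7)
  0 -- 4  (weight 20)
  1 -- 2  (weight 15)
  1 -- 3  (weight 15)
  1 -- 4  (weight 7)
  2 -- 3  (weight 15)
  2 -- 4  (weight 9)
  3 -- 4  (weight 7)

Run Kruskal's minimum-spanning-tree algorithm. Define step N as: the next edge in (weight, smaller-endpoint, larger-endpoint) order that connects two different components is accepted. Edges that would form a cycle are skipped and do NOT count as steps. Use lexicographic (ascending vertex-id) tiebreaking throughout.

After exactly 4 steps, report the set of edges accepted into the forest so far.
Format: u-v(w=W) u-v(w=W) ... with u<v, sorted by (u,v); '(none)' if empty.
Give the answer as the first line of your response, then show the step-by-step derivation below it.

0-1(w=4) 0-3(w=7) 1-4(w=7) 2-4(w=9)

step 1: add edge 0-1 (w=4); MST = {0-1(w=4)}
step 2: add edge 0-3 (w=7); MST = {0-1(w=4) 0-3(w=7)}
step 3: add edge 1-4 (w=7); MST = {0-1(w=4) 0-3(w=7) 1-4(w=7)}
step 4: add edge 2-4 (w=9); MST = {0-1(w=4) 0-3(w=7) 1-4(w=7) 2-4(w=9)}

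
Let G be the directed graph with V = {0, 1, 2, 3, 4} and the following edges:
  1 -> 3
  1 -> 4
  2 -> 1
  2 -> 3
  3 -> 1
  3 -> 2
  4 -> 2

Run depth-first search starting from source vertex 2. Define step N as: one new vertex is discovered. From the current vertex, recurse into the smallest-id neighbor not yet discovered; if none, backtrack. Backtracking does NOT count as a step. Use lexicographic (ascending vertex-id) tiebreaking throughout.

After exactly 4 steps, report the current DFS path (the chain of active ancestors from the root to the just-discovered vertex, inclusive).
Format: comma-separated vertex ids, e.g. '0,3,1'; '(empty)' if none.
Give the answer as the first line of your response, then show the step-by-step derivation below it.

2,1,4

step 1: discover 2; path=2; order=2
step 2: discover 1; path=2>1; order=2,1
step 3: discover 3; path=2>1>3; order=2,1,3
step 4: discover 4; path=2>1>4; order=2,1,3,4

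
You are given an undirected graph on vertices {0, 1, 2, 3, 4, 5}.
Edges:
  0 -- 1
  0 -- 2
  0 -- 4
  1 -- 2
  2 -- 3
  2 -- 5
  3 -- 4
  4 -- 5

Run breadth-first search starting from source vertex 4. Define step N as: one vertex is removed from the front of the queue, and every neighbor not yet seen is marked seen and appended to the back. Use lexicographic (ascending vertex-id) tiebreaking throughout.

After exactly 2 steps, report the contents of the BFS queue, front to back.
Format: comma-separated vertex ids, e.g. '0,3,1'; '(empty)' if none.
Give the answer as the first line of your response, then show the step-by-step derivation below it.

3,5,1,2

step 1: dequeue 4; queue=[0,3,5]; order=4
step 2: dequeue 0; queue=[3,5,1,2]; order=4,0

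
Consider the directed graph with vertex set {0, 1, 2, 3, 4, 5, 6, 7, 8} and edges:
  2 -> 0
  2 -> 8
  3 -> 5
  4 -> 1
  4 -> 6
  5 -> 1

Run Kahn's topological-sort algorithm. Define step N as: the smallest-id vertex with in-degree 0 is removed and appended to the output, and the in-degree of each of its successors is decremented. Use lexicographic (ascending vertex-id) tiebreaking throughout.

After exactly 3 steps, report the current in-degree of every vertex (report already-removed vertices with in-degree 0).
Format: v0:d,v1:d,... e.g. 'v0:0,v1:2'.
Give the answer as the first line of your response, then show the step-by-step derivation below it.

v0:0,v1:2,v2:0,v3:0,v4:0,v5:0,v6:1,v7:0,v8:0

step 1: output 2; order=[2]; indeg=(0,2,0,0,0,1,1,0,0)
step 2: output 0; order=[2,0]; indeg=(0,2,0,0,0,1,1,0,0)
step 3: output 3; order=[2,0,3]; indeg=(0,2,0,0,0,0,1,0,0)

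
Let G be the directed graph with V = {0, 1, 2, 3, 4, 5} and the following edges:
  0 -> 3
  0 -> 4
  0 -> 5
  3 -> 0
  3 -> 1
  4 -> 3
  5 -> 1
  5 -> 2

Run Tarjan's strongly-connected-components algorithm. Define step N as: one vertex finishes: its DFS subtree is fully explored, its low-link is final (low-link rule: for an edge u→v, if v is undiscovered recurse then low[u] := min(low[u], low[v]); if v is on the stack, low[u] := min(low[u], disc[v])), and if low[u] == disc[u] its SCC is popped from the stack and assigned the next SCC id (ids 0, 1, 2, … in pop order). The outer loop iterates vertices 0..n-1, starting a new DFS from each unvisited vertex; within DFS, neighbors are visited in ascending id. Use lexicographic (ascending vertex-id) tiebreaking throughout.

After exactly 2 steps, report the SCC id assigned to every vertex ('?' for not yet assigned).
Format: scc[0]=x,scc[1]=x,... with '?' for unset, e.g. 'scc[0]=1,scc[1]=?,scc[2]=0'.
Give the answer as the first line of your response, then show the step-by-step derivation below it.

scc[0]=?,scc[1]=0,scc[2]=?,scc[3]=?,scc[4]=?,scc[5]=?

step 1: low=(low[0]=0,low[1]=2,low[2]=?,low[3]=0,low[4]=?,low[5]=?); scc=(scc[0]=?,scc[1]=0,scc[2]=?,scc[3]=?,scc[4]=?,scc[5]=?)
step 2: low=(low[0]=0,low[1]=2,low[2]=?,low[3]=0,low[4]=?,low[5]=?); scc=(scc[0]=?,scc[1]=0,scc[2]=?,scc[3]=?,scc[4]=?,scc[5]=?)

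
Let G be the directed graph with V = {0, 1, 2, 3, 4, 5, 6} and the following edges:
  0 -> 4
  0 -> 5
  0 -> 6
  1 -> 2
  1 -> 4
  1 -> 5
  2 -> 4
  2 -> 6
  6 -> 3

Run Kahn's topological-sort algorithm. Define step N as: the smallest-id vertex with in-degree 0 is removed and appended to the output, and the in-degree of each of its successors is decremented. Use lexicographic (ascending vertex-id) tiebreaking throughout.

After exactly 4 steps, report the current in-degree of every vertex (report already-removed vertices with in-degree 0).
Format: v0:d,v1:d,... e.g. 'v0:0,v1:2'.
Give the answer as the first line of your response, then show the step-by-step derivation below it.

v0:0,v1:0,v2:0,v3:1,v4:0,v5:0,v6:0

step 1: output 0; order=[0]; indeg=(0,0,1,1,2,1,1)
step 2: output 1; order=[0,1]; indeg=(0,0,0,1,1,0,1)
step 3: output 2; order=[0,1,2]; indeg=(0,0,0,1,0,0,0)
step 4: output 4; order=[0,1,2,4]; indeg=(0,0,0,1,0,0,0)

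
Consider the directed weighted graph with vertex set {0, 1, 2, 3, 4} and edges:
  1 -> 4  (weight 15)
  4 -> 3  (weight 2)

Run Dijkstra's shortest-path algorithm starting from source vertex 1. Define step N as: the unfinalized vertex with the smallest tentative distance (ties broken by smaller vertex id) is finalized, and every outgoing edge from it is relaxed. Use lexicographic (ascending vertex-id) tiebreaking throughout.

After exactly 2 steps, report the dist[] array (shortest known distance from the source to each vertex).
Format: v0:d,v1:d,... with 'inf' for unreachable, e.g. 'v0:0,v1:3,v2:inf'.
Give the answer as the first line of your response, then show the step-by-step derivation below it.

v0:inf,v1:0,v2:inf,v3:17,v4:15

step 1: dist = v0:inf,v1:0,v2:inf,v3:inf,v4:15
step 2: dist = v0:inf,v1:0,v2:inf,v3:17,v4:15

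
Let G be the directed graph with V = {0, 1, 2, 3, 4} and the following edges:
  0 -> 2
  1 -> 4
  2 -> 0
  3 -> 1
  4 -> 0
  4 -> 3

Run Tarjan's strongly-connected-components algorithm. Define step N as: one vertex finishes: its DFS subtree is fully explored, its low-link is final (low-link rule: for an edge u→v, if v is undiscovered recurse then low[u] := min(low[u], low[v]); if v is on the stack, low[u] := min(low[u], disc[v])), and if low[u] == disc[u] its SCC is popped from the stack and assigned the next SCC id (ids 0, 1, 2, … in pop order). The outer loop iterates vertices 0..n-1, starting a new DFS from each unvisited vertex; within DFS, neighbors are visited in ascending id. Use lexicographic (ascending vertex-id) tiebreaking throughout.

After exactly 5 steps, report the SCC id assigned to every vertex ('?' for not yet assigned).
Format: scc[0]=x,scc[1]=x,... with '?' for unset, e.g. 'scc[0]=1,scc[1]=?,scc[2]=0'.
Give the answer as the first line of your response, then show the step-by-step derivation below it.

scc[0]=0,scc[1]=1,scc[2]=0,scc[3]=1,scc[4]=1

step 1: low=(low[0]=0,low[1]=?,low[2]=0,low[3]=?,low[4]=?); scc=(scc[0]=?,scc[1]=?,scc[2]=?,scc[3]=?,scc[4]=?)
step 2: low=(low[0]=0,low[1]=?,low[2]=0,low[3]=?,low[4]=?); scc=(scc[0]=0,scc[1]=?,scc[2]=0,scc[3]=?,scc[4]=?)
step 3: low=(low[0]=0,low[1]=2,low[2]=0,low[3]=2,low[4]=3); scc=(scc[0]=0,scc[1]=?,scc[2]=0,scc[3]=?,scc[4]=?)
step 4: low=(low[0]=0,low[1]=2,low[2]=0,low[3]=2,low[4]=2); scc=(scc[0]=0,scc[1]=?,scc[2]=0,scc[3]=?,scc[4]=?)
step 5: low=(low[0]=0,low[1]=2,low[2]=0,low[3]=2,low[4]=2); scc=(scc[0]=0,scc[1]=1,scc[2]=0,scc[3]=1,scc[4]=1)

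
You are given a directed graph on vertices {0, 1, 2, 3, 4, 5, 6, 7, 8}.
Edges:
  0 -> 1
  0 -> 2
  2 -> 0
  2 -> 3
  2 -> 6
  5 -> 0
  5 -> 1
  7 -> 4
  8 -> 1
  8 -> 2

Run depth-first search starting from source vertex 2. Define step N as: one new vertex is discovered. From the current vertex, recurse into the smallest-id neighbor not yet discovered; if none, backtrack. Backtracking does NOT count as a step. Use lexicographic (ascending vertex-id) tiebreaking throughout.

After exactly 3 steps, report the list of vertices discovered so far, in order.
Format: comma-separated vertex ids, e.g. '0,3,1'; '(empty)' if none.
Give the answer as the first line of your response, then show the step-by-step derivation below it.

2,0,1

step 1: discover 2; path=2; order=2
step 2: discover 0; path=2>0; order=2,0
step 3: discover 1; path=2>0>1; order=2,0,1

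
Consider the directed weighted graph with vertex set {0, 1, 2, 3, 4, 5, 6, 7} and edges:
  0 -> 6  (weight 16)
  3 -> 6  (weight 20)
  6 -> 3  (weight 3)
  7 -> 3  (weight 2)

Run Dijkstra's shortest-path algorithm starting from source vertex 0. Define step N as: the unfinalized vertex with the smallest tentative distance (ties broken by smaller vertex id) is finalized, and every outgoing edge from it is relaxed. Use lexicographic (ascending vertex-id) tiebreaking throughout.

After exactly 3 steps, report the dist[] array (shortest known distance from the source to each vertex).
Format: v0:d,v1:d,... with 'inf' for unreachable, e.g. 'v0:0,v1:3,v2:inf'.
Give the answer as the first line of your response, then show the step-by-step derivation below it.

v0:0,v1:inf,v2:inf,v3:19,v4:inf,v5:inf,v6:16,v7:inf

step 1: dist = v0:0,v1:inf,v2:inf,v3:inf,v4:inf,v5:inf,v6:16,v7:inf
step 2: dist = v0:0,v1:inf,v2:inf,v3:19,v4:inf,v5:inf,v6:16,v7:inf
step 3: dist = v0:0,v1:inf,v2:inf,v3:19,v4:inf,v5:inf,v6:16,v7:inf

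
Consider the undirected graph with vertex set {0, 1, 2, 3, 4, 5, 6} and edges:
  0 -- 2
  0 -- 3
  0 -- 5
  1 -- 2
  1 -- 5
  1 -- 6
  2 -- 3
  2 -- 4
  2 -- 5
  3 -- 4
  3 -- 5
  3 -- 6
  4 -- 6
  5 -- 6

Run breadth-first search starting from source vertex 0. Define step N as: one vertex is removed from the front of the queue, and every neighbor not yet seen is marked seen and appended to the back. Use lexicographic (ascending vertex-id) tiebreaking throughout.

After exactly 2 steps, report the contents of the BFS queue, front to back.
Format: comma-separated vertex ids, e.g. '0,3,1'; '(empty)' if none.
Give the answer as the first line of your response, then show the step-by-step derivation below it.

3,5,1,4

step 1: dequeue 0; queue=[2,3,5]; order=0
step 2: dequeue 2; queue=[3,5,1,4]; order=0,2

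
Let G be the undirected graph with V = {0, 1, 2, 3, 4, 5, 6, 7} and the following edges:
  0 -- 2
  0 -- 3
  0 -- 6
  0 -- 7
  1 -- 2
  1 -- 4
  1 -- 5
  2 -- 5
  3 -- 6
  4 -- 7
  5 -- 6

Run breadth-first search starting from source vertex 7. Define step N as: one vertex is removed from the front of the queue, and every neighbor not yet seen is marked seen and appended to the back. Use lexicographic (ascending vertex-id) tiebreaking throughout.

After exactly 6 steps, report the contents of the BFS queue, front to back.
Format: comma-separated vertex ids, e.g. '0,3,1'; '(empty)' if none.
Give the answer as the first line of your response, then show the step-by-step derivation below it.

1,5

step 1: dequeue 7; queue=[0,4]; order=7
step 2: dequeue 0; queue=[4,2,3,6]; order=7,0
step 3: dequeue 4; queue=[2,3,6,1]; order=7,0,4
step 4: dequeue 2; queue=[3,6,1,5]; order=7,0,4,2
step 5: dequeue 3; queue=[6,1,5]; order=7,0,4,2,3
step 6: dequeue 6; queue=[1,5]; order=7,0,4,2,3,6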